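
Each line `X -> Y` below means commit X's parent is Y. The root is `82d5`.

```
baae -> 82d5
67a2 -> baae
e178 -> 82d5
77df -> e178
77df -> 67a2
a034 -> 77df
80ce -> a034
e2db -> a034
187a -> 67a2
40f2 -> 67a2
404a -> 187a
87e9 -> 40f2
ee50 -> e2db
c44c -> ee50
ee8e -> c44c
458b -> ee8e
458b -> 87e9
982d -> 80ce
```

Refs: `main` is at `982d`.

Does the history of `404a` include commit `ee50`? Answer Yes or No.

No

Ancestors of 404a: {187a, 404a, 67a2, 82d5, baae}.
ee50 is not in that set, so it is not an ancestor of 404a.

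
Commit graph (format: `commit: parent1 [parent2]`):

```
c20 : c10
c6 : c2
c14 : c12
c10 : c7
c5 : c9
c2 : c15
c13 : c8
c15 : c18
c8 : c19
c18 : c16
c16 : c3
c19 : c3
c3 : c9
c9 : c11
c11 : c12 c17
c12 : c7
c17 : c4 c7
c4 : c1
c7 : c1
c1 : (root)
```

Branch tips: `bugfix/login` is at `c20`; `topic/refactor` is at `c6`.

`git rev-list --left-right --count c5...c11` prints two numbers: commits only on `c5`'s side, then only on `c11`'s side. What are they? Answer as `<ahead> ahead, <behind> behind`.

2 ahead, 0 behind

Reachable from c5: {c1, c11, c12, c17, c4, c5, c7, c9}.
Reachable from c11: {c1, c11, c12, c17, c4, c7}.
Only in c5's history (ahead): {c5, c9} — 2.
Only in c11's history (behind): {} — 0.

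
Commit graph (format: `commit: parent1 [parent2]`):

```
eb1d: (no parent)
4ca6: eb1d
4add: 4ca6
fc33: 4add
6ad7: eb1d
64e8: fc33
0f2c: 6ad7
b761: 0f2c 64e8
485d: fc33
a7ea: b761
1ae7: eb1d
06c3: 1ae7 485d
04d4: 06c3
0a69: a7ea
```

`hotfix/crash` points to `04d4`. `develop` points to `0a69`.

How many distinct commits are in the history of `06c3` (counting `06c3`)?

7

Walking parent pointers from 06c3: reachable set = {06c3, 1ae7, 485d, 4add, 4ca6, eb1d, fc33}.
That is 7 commits.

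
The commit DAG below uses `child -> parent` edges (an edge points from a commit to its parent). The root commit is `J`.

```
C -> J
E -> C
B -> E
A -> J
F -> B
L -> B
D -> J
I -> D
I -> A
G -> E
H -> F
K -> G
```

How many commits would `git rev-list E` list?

Walking parent pointers from E: reachable set = {C, E, J}.
That is 3 commits.

3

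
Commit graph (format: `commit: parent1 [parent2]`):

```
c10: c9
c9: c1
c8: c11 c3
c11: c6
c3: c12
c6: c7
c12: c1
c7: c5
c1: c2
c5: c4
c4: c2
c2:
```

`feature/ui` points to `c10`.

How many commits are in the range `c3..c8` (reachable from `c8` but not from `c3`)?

Reachable from c8: {c1, c11, c12, c2, c3, c4, c5, c6, c7, c8}.
Reachable from c3: {c1, c12, c2, c3}.
In c8's history but not c3's: {c11, c4, c5, c6, c7, c8} — 6 commits.

6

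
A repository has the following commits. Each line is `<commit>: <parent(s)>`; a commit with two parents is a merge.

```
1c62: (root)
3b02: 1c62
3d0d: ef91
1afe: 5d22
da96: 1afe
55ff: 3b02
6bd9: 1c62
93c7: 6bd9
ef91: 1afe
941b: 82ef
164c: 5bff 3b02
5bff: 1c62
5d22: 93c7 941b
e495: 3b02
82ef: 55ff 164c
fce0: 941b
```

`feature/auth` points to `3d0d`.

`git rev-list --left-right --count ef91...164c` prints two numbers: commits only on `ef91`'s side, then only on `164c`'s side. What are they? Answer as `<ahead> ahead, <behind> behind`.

Reachable from ef91: {164c, 1afe, 1c62, 3b02, 55ff, 5bff, 5d22, 6bd9, 82ef, 93c7, 941b, ef91}.
Reachable from 164c: {164c, 1c62, 3b02, 5bff}.
Only in ef91's history (ahead): {1afe, 55ff, 5d22, 6bd9, 82ef, 93c7, 941b, ef91} — 8.
Only in 164c's history (behind): {} — 0.

8 ahead, 0 behind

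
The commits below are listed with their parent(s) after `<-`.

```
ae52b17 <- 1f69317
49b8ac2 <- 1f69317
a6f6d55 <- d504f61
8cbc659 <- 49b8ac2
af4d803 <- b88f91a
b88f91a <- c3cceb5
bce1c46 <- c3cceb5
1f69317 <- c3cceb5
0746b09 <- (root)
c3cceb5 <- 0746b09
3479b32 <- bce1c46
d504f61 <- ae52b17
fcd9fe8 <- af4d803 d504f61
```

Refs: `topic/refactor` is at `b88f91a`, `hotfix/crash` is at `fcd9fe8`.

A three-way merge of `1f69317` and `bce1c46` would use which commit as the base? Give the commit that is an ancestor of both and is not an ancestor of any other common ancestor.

Ancestors of 1f69317: {0746b09, 1f69317, c3cceb5}.
Ancestors of bce1c46: {0746b09, bce1c46, c3cceb5}.
Common ancestors: {0746b09, c3cceb5}.
Among these, c3cceb5 is not an ancestor of any other common ancestor — it is the merge base.

c3cceb5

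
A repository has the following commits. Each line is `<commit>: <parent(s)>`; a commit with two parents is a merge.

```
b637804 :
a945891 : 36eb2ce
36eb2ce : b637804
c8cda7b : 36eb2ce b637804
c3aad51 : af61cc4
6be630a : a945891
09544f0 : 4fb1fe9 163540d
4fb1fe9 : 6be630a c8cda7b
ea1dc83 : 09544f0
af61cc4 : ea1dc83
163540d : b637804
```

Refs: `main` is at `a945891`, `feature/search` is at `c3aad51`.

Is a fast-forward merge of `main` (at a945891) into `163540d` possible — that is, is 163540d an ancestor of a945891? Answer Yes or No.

No

A fast-forward from 163540d to a945891 is possible iff 163540d is an ancestor of a945891.
Ancestors of a945891: {36eb2ce, a945891, b637804}.
163540d is not among them, so fast-forward is not possible.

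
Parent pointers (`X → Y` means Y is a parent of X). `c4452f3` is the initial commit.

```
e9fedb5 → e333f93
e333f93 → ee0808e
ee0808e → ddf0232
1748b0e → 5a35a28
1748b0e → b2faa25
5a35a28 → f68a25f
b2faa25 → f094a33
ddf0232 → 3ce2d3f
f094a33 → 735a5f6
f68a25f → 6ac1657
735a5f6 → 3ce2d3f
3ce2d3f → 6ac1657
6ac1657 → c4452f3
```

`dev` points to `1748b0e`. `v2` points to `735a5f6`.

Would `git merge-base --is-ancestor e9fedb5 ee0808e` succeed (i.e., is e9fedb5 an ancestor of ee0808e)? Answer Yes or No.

No

Ancestors of ee0808e: {3ce2d3f, 6ac1657, c4452f3, ddf0232, ee0808e}.
e9fedb5 is not in that set, so it is not an ancestor of ee0808e.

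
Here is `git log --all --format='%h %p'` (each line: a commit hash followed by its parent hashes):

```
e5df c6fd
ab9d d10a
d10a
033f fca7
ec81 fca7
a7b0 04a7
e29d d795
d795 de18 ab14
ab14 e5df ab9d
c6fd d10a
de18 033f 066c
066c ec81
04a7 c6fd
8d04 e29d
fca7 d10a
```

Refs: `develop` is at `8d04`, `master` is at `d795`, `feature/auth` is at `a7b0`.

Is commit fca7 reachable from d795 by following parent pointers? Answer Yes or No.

Yes

Ancestors of d795 (commits reachable by following parents): {033f, 066c, ab14, ab9d, c6fd, d10a, d795, de18, e5df, ec81, fca7}.
fca7 is in that set, so it is an ancestor of d795.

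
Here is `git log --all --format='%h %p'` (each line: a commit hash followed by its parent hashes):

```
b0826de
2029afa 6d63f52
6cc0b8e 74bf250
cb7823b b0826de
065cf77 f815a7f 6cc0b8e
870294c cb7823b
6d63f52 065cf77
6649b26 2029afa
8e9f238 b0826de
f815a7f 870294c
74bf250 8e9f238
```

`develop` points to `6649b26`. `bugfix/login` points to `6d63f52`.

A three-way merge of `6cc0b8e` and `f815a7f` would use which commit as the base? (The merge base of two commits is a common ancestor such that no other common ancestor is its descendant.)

b0826de

Ancestors of 6cc0b8e: {6cc0b8e, 74bf250, 8e9f238, b0826de}.
Ancestors of f815a7f: {870294c, b0826de, cb7823b, f815a7f}.
Common ancestors: {b0826de}.
The only common ancestor is b0826de, so it is the merge base.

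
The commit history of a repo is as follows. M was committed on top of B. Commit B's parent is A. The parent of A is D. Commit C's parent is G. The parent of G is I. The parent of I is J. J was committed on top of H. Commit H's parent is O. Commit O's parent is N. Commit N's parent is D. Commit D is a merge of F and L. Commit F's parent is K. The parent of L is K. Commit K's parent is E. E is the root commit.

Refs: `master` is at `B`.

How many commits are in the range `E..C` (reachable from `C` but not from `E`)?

Reachable from C: {C, D, E, F, G, H, I, J, K, L, N, O}.
Reachable from E: {E}.
In C's history but not E's: {C, D, F, G, H, I, J, K, L, N, O} — 11 commits.

11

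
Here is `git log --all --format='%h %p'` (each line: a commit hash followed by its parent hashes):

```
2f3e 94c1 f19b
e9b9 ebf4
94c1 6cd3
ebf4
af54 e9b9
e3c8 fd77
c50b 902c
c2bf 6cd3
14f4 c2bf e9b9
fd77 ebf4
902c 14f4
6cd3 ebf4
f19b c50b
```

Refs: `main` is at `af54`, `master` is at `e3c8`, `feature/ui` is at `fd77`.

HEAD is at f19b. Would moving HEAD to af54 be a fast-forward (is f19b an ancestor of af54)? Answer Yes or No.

No

A fast-forward from f19b to af54 is possible iff f19b is an ancestor of af54.
Ancestors of af54: {af54, e9b9, ebf4}.
f19b is not among them, so fast-forward is not possible.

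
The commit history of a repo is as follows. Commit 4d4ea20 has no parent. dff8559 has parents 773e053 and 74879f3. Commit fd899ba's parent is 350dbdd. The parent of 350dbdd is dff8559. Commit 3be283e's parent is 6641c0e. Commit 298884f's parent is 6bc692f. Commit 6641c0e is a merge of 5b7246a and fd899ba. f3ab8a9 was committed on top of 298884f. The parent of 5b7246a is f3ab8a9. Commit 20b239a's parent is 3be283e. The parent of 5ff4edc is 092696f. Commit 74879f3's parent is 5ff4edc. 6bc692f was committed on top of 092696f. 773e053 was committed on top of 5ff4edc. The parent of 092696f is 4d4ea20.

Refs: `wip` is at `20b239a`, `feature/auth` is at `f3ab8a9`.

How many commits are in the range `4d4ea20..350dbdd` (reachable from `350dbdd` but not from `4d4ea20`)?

Reachable from 350dbdd: {092696f, 350dbdd, 4d4ea20, 5ff4edc, 74879f3, 773e053, dff8559}.
Reachable from 4d4ea20: {4d4ea20}.
In 350dbdd's history but not 4d4ea20's: {092696f, 350dbdd, 5ff4edc, 74879f3, 773e053, dff8559} — 6 commits.

6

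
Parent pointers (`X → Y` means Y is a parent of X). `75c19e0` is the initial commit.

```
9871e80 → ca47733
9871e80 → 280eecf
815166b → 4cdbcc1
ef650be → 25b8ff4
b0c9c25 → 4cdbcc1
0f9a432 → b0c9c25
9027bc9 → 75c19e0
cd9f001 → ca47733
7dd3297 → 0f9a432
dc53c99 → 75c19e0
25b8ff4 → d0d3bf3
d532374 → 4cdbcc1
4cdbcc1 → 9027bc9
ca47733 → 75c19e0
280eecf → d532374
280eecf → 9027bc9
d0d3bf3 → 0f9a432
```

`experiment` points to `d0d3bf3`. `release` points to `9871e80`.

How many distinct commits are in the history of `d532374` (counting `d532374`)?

4

Walking parent pointers from d532374: reachable set = {4cdbcc1, 75c19e0, 9027bc9, d532374}.
That is 4 commits.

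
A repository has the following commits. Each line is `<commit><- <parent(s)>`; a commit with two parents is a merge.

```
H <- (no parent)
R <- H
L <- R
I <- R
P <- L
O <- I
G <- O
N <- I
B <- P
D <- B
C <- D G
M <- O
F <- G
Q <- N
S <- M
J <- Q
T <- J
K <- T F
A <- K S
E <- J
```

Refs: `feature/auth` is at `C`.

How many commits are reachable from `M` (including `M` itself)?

5

Walking parent pointers from M: reachable set = {H, I, M, O, R}.
That is 5 commits.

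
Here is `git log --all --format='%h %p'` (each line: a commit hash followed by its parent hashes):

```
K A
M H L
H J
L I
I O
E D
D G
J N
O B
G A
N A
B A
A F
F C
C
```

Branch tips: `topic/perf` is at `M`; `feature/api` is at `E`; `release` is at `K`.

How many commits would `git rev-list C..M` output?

10

Reachable from M: {A, B, C, F, H, I, J, L, M, N, O}.
Reachable from C: {C}.
In M's history but not C's: {A, B, F, H, I, J, L, M, N, O} — 10 commits.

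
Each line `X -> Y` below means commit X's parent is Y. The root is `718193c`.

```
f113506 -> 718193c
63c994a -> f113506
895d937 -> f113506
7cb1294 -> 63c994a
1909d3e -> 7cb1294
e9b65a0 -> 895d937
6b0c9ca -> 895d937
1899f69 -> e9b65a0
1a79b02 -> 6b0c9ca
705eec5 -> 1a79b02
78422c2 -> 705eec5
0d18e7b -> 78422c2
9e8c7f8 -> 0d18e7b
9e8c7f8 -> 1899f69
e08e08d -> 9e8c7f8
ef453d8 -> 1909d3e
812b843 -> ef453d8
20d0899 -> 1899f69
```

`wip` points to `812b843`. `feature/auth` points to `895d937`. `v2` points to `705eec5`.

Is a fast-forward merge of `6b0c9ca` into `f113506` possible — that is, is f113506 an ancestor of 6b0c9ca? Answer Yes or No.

Yes

A fast-forward from f113506 to 6b0c9ca is possible iff f113506 is an ancestor of 6b0c9ca.
Ancestors of 6b0c9ca: {6b0c9ca, 718193c, 895d937, f113506}.
f113506 is among them, so fast-forward is possible.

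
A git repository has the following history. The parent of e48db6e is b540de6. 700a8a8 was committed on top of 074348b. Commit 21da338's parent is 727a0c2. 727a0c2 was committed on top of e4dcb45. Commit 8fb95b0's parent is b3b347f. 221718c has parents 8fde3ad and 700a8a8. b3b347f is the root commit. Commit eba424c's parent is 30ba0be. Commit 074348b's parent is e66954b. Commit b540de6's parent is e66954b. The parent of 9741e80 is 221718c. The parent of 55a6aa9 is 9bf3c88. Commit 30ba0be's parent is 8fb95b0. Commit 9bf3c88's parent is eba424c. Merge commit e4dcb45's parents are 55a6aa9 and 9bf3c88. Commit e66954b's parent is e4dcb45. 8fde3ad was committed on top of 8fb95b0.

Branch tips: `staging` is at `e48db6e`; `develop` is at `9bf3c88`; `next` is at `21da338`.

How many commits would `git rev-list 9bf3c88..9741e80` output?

8

Reachable from 9741e80: {074348b, 221718c, 30ba0be, 55a6aa9, 700a8a8, 8fb95b0, 8fde3ad, 9741e80, 9bf3c88, b3b347f, e4dcb45, e66954b, eba424c}.
Reachable from 9bf3c88: {30ba0be, 8fb95b0, 9bf3c88, b3b347f, eba424c}.
In 9741e80's history but not 9bf3c88's: {074348b, 221718c, 55a6aa9, 700a8a8, 8fde3ad, 9741e80, e4dcb45, e66954b} — 8 commits.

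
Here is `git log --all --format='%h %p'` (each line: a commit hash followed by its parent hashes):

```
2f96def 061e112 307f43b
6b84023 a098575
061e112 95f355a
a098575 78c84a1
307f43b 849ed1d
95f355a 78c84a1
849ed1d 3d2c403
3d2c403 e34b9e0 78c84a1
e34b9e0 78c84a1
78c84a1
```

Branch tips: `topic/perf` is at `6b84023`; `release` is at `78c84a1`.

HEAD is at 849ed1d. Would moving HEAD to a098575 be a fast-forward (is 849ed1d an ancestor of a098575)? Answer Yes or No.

No

A fast-forward from 849ed1d to a098575 is possible iff 849ed1d is an ancestor of a098575.
Ancestors of a098575: {78c84a1, a098575}.
849ed1d is not among them, so fast-forward is not possible.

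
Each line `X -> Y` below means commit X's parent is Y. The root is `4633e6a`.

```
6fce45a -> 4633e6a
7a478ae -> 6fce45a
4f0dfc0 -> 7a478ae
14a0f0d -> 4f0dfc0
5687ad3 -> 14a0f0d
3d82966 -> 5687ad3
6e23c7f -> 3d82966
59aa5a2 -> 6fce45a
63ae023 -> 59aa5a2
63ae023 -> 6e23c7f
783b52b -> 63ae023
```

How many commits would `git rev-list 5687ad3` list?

6

Walking parent pointers from 5687ad3: reachable set = {14a0f0d, 4633e6a, 4f0dfc0, 5687ad3, 6fce45a, 7a478ae}.
That is 6 commits.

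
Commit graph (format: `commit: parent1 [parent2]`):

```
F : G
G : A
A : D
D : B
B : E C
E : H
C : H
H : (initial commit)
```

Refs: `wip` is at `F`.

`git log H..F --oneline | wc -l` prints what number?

7

Reachable from F: {A, B, C, D, E, F, G, H}.
Reachable from H: {H}.
In F's history but not H's: {A, B, C, D, E, F, G} — 7 commits.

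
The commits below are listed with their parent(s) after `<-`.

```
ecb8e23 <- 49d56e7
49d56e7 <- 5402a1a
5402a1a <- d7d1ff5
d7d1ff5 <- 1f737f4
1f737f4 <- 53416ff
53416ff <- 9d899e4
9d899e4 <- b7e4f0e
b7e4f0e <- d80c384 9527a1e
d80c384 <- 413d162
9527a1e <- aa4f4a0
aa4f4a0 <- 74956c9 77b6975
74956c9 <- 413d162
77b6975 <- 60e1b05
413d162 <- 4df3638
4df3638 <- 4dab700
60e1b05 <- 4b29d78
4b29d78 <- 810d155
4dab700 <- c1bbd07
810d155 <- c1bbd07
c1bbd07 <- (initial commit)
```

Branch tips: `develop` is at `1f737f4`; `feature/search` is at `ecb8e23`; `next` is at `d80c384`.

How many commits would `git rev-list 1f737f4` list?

Walking parent pointers from 1f737f4: reachable set = {1f737f4, 413d162, 4b29d78, 4dab700, 4df3638, 53416ff, 60e1b05, 74956c9, 77b6975, 810d155, 9527a1e, 9d899e4, aa4f4a0, b7e4f0e, c1bbd07, d80c384}.
That is 16 commits.

16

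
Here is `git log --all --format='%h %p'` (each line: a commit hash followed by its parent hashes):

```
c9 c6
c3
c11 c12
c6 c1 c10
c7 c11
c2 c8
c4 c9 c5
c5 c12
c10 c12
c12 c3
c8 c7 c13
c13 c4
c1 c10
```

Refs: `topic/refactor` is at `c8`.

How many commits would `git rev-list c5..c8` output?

Reachable from c8: {c1, c10, c11, c12, c13, c3, c4, c5, c6, c7, c8, c9}.
Reachable from c5: {c12, c3, c5}.
In c8's history but not c5's: {c1, c10, c11, c13, c4, c6, c7, c8, c9} — 9 commits.

9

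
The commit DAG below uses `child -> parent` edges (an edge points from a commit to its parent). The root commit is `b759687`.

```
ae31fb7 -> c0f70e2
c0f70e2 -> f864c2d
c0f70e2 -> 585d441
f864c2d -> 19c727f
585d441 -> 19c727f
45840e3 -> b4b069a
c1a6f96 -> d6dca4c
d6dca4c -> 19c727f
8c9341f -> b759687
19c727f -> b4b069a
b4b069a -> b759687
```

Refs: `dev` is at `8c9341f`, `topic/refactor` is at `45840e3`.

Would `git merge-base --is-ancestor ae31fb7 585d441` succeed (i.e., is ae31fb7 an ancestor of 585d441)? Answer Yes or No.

No

Ancestors of 585d441: {19c727f, 585d441, b4b069a, b759687}.
ae31fb7 is not in that set, so it is not an ancestor of 585d441.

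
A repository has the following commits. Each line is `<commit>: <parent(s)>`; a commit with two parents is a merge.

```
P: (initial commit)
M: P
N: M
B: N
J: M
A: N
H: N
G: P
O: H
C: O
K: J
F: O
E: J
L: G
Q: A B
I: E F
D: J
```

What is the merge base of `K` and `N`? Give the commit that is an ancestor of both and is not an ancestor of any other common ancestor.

Ancestors of K: {J, K, M, P}.
Ancestors of N: {M, N, P}.
Common ancestors: {M, P}.
Among these, M is not an ancestor of any other common ancestor — it is the merge base.

M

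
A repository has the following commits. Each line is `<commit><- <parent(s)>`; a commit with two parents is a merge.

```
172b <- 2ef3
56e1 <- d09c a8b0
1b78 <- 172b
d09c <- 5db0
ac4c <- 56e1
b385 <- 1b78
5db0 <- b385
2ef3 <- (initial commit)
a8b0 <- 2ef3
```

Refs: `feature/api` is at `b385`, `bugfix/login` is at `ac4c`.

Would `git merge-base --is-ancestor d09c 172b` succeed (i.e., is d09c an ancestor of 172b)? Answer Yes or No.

Ancestors of 172b: {172b, 2ef3}.
d09c is not in that set, so it is not an ancestor of 172b.

No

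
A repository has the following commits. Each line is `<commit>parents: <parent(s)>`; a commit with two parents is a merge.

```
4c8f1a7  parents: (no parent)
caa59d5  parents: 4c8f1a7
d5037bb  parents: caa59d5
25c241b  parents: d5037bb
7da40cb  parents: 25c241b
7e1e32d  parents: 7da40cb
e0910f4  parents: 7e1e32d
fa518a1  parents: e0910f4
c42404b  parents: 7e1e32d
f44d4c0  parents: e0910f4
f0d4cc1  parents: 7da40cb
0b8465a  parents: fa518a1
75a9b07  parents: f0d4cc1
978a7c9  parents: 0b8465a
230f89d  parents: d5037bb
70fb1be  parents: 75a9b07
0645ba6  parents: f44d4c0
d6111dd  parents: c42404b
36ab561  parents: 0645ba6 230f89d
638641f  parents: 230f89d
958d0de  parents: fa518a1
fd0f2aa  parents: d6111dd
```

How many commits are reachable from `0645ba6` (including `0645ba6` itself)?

9

Walking parent pointers from 0645ba6: reachable set = {0645ba6, 25c241b, 4c8f1a7, 7da40cb, 7e1e32d, caa59d5, d5037bb, e0910f4, f44d4c0}.
That is 9 commits.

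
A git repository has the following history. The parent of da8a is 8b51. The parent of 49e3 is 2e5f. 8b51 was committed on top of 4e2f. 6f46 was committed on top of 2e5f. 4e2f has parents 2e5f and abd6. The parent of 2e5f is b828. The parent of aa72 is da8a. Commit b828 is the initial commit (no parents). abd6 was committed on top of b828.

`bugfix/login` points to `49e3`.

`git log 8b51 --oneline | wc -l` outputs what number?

Walking parent pointers from 8b51: reachable set = {2e5f, 4e2f, 8b51, abd6, b828}.
That is 5 commits.

5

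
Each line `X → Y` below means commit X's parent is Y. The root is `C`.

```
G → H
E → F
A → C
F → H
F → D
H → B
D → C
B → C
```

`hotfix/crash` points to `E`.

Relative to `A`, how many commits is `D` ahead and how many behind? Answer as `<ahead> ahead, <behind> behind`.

1 ahead, 1 behind

Reachable from D: {C, D}.
Reachable from A: {A, C}.
Only in D's history (ahead): {D} — 1.
Only in A's history (behind): {A} — 1.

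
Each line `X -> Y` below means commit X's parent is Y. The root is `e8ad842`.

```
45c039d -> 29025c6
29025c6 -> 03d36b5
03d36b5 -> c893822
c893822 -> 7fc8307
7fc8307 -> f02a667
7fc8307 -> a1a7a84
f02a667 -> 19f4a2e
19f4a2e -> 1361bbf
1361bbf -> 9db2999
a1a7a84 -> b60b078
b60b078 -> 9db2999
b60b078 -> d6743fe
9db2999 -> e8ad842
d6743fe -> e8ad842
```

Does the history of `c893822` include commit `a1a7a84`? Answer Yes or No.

Yes

Ancestors of c893822 (commits reachable by following parents): {1361bbf, 19f4a2e, 7fc8307, 9db2999, a1a7a84, b60b078, c893822, d6743fe, e8ad842, f02a667}.
a1a7a84 is in that set, so it is an ancestor of c893822.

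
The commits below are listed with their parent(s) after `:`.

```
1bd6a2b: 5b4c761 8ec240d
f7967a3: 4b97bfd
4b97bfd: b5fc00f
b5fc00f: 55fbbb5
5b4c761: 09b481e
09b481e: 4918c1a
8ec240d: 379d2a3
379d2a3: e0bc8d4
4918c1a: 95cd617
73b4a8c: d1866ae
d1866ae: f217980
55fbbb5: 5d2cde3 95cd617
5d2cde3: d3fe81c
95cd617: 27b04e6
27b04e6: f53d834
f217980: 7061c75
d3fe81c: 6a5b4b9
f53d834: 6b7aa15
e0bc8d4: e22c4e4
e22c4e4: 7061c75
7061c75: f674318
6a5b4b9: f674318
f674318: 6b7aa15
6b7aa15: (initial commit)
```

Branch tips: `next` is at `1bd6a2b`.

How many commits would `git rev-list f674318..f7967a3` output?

Reachable from f7967a3: {27b04e6, 4b97bfd, 55fbbb5, 5d2cde3, 6a5b4b9, 6b7aa15, 95cd617, b5fc00f, d3fe81c, f53d834, f674318, f7967a3}.
Reachable from f674318: {6b7aa15, f674318}.
In f7967a3's history but not f674318's: {27b04e6, 4b97bfd, 55fbbb5, 5d2cde3, 6a5b4b9, 95cd617, b5fc00f, d3fe81c, f53d834, f7967a3} — 10 commits.

10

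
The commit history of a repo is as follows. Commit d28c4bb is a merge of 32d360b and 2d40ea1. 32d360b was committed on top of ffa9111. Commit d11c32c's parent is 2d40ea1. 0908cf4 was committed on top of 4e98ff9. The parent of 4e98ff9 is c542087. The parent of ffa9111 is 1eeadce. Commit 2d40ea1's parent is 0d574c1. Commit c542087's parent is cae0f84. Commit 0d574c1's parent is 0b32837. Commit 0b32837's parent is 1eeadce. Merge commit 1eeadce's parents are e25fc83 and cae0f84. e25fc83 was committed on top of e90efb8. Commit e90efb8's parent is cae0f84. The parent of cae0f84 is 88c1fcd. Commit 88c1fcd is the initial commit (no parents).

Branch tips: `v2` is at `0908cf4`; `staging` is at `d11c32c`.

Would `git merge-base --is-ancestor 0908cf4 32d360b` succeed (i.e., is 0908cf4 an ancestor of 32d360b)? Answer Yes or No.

No

Ancestors of 32d360b: {1eeadce, 32d360b, 88c1fcd, cae0f84, e25fc83, e90efb8, ffa9111}.
0908cf4 is not in that set, so it is not an ancestor of 32d360b.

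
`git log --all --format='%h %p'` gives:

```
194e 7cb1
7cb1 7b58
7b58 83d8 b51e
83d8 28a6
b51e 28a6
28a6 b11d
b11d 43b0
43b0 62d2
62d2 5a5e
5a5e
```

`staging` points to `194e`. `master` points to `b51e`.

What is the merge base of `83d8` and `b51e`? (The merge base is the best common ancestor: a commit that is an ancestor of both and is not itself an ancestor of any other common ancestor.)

Ancestors of 83d8: {28a6, 43b0, 5a5e, 62d2, 83d8, b11d}.
Ancestors of b51e: {28a6, 43b0, 5a5e, 62d2, b11d, b51e}.
Common ancestors: {28a6, 43b0, 5a5e, 62d2, b11d}.
Among these, 28a6 is not an ancestor of any other common ancestor — it is the merge base.

28a6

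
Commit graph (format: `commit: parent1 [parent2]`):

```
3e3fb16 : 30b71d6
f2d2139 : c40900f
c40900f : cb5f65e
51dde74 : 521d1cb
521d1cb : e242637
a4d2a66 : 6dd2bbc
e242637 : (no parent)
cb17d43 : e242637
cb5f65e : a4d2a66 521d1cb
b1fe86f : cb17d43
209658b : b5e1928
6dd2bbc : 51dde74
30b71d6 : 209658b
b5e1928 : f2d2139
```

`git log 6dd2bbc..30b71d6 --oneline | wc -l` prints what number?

7

Reachable from 30b71d6: {209658b, 30b71d6, 51dde74, 521d1cb, 6dd2bbc, a4d2a66, b5e1928, c40900f, cb5f65e, e242637, f2d2139}.
Reachable from 6dd2bbc: {51dde74, 521d1cb, 6dd2bbc, e242637}.
In 30b71d6's history but not 6dd2bbc's: {209658b, 30b71d6, a4d2a66, b5e1928, c40900f, cb5f65e, f2d2139} — 7 commits.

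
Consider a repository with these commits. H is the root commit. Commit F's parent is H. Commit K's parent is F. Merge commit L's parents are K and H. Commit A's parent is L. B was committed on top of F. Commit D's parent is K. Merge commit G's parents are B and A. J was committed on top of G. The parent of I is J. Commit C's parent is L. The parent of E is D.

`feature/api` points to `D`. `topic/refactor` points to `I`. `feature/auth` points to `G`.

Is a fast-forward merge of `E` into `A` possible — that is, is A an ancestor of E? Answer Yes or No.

No

A fast-forward from A to E is possible iff A is an ancestor of E.
Ancestors of E: {D, E, F, H, K}.
A is not among them, so fast-forward is not possible.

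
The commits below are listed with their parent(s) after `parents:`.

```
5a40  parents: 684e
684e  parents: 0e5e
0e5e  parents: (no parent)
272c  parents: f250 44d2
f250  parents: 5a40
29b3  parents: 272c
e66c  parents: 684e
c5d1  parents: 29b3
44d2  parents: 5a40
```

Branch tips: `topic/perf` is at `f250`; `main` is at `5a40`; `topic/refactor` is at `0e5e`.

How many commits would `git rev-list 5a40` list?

Walking parent pointers from 5a40: reachable set = {0e5e, 5a40, 684e}.
That is 3 commits.

3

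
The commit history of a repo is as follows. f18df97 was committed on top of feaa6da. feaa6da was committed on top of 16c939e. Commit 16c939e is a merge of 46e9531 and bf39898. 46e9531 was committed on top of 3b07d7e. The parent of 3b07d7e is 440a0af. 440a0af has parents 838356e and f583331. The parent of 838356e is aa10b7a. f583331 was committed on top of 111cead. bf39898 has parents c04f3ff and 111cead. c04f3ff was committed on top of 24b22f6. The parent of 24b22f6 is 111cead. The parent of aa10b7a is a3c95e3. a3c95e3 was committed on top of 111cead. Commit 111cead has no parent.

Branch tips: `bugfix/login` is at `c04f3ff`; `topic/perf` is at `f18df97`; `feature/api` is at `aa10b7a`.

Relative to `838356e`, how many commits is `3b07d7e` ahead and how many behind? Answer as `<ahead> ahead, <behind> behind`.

3 ahead, 0 behind

Reachable from 3b07d7e: {111cead, 3b07d7e, 440a0af, 838356e, a3c95e3, aa10b7a, f583331}.
Reachable from 838356e: {111cead, 838356e, a3c95e3, aa10b7a}.
Only in 3b07d7e's history (ahead): {3b07d7e, 440a0af, f583331} — 3.
Only in 838356e's history (behind): {} — 0.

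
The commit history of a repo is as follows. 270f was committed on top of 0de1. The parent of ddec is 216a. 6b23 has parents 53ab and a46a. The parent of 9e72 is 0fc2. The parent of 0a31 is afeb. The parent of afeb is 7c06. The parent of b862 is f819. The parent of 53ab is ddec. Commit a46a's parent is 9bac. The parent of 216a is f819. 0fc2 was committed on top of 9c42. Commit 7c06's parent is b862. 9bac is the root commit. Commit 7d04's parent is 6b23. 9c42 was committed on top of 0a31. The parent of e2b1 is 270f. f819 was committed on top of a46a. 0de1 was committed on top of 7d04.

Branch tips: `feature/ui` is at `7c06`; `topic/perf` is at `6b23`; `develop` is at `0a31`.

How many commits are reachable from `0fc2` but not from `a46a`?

Reachable from 0fc2: {0a31, 0fc2, 7c06, 9bac, 9c42, a46a, afeb, b862, f819}.
Reachable from a46a: {9bac, a46a}.
In 0fc2's history but not a46a's: {0a31, 0fc2, 7c06, 9c42, afeb, b862, f819} — 7 commits.

7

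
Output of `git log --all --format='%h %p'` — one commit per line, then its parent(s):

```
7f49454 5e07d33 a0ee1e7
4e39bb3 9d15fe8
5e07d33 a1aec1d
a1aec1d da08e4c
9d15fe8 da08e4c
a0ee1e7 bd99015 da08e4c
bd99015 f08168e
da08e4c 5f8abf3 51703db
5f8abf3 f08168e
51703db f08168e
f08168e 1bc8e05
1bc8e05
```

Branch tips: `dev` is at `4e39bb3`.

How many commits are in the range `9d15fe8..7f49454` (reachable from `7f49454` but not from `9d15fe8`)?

5

Reachable from 7f49454: {1bc8e05, 51703db, 5e07d33, 5f8abf3, 7f49454, a0ee1e7, a1aec1d, bd99015, da08e4c, f08168e}.
Reachable from 9d15fe8: {1bc8e05, 51703db, 5f8abf3, 9d15fe8, da08e4c, f08168e}.
In 7f49454's history but not 9d15fe8's: {5e07d33, 7f49454, a0ee1e7, a1aec1d, bd99015} — 5 commits.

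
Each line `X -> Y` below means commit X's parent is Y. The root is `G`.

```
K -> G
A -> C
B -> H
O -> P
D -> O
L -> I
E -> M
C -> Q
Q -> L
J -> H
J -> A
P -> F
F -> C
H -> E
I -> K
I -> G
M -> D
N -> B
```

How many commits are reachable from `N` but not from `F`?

8

Reachable from N: {B, C, D, E, F, G, H, I, K, L, M, N, O, P, Q}.
Reachable from F: {C, F, G, I, K, L, Q}.
In N's history but not F's: {B, D, E, H, M, N, O, P} — 8 commits.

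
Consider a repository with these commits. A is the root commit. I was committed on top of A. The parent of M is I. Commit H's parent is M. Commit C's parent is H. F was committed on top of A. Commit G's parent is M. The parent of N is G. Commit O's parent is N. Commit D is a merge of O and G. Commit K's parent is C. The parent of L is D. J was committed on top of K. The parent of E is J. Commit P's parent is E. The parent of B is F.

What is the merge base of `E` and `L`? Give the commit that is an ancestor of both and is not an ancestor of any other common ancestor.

M

Ancestors of E: {A, C, E, H, I, J, K, M}.
Ancestors of L: {A, D, G, I, L, M, N, O}.
Common ancestors: {A, I, M}.
Among these, M is not an ancestor of any other common ancestor — it is the merge base.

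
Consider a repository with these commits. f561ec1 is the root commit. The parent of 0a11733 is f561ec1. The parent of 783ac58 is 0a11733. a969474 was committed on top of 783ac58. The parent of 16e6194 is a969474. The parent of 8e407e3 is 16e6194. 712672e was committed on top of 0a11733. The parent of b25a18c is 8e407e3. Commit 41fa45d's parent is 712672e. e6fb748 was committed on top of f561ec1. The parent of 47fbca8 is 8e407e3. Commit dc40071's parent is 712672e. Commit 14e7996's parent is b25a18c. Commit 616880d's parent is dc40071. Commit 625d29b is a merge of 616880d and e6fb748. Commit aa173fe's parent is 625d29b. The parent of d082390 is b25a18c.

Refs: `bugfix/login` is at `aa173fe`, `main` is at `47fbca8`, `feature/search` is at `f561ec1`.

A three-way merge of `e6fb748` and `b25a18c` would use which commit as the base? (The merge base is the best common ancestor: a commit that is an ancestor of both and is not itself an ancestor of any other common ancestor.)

f561ec1

Ancestors of e6fb748: {e6fb748, f561ec1}.
Ancestors of b25a18c: {0a11733, 16e6194, 783ac58, 8e407e3, a969474, b25a18c, f561ec1}.
Common ancestors: {f561ec1}.
The only common ancestor is f561ec1, so it is the merge base.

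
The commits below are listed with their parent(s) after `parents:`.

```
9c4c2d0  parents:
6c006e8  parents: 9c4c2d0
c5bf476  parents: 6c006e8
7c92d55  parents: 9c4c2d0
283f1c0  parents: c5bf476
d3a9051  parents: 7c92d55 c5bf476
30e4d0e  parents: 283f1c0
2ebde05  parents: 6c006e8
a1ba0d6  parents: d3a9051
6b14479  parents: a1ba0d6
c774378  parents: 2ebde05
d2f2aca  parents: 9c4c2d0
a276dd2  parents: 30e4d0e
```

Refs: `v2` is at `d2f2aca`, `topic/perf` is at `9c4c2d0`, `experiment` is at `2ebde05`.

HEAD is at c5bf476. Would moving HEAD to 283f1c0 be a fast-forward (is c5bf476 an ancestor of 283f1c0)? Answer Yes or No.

Yes

A fast-forward from c5bf476 to 283f1c0 is possible iff c5bf476 is an ancestor of 283f1c0.
Ancestors of 283f1c0: {283f1c0, 6c006e8, 9c4c2d0, c5bf476}.
c5bf476 is among them, so fast-forward is possible.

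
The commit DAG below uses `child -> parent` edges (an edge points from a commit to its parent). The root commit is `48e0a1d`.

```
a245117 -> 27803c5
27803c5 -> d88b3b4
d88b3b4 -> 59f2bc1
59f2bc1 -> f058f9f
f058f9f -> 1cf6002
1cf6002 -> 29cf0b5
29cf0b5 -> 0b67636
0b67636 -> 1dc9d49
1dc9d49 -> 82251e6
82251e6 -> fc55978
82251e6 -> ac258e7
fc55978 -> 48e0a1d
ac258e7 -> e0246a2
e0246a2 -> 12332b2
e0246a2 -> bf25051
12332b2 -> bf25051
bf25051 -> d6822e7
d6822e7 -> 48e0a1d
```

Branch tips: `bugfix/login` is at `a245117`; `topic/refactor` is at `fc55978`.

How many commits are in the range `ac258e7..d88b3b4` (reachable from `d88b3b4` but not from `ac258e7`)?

9

Reachable from d88b3b4: {0b67636, 12332b2, 1cf6002, 1dc9d49, 29cf0b5, 48e0a1d, 59f2bc1, 82251e6, ac258e7, bf25051, d6822e7, d88b3b4, e0246a2, f058f9f, fc55978}.
Reachable from ac258e7: {12332b2, 48e0a1d, ac258e7, bf25051, d6822e7, e0246a2}.
In d88b3b4's history but not ac258e7's: {0b67636, 1cf6002, 1dc9d49, 29cf0b5, 59f2bc1, 82251e6, d88b3b4, f058f9f, fc55978} — 9 commits.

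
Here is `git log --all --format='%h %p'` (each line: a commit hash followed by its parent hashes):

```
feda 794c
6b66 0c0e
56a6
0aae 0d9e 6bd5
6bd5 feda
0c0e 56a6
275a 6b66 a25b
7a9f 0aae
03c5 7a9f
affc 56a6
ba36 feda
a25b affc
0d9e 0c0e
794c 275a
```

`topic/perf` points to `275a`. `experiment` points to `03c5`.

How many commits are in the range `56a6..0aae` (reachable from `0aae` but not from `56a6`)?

Reachable from 0aae: {0aae, 0c0e, 0d9e, 275a, 56a6, 6b66, 6bd5, 794c, a25b, affc, feda}.
Reachable from 56a6: {56a6}.
In 0aae's history but not 56a6's: {0aae, 0c0e, 0d9e, 275a, 6b66, 6bd5, 794c, a25b, affc, feda} — 10 commits.

10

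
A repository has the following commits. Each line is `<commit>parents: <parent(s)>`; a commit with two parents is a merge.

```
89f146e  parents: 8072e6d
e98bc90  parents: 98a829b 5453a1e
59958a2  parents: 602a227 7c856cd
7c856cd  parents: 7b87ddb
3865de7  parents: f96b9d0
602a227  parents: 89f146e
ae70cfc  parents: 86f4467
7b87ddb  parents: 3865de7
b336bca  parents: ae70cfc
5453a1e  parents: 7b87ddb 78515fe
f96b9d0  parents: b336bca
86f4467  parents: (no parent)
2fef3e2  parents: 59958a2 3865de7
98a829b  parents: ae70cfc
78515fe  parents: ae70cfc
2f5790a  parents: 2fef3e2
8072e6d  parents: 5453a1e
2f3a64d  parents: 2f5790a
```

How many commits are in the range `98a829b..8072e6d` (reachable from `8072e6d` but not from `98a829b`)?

Reachable from 8072e6d: {3865de7, 5453a1e, 78515fe, 7b87ddb, 8072e6d, 86f4467, ae70cfc, b336bca, f96b9d0}.
Reachable from 98a829b: {86f4467, 98a829b, ae70cfc}.
In 8072e6d's history but not 98a829b's: {3865de7, 5453a1e, 78515fe, 7b87ddb, 8072e6d, b336bca, f96b9d0} — 7 commits.

7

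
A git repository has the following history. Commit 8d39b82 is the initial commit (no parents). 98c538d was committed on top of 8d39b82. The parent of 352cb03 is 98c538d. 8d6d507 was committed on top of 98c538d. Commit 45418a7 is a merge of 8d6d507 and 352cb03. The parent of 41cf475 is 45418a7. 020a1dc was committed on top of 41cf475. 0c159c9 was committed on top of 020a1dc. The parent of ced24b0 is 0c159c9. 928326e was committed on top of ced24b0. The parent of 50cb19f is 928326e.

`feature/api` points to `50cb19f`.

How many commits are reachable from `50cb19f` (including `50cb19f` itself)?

Walking parent pointers from 50cb19f: reachable set = {020a1dc, 0c159c9, 352cb03, 41cf475, 45418a7, 50cb19f, 8d39b82, 8d6d507, 928326e, 98c538d, ced24b0}.
That is 11 commits.

11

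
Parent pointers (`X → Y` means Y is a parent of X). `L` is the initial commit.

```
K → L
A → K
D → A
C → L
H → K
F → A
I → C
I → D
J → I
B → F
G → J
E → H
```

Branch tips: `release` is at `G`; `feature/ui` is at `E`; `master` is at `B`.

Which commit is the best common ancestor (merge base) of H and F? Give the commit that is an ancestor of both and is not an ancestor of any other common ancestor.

K

Ancestors of H: {H, K, L}.
Ancestors of F: {A, F, K, L}.
Common ancestors: {K, L}.
Among these, K is not an ancestor of any other common ancestor — it is the merge base.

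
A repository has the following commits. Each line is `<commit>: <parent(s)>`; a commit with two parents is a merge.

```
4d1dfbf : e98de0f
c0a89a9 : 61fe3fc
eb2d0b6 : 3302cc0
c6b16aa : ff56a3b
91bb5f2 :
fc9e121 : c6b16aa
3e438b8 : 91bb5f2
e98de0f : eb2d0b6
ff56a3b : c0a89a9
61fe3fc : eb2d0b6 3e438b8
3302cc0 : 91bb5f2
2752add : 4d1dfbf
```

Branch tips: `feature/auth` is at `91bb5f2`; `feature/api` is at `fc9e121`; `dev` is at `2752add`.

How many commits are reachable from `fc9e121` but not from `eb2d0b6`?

Reachable from fc9e121: {3302cc0, 3e438b8, 61fe3fc, 91bb5f2, c0a89a9, c6b16aa, eb2d0b6, fc9e121, ff56a3b}.
Reachable from eb2d0b6: {3302cc0, 91bb5f2, eb2d0b6}.
In fc9e121's history but not eb2d0b6's: {3e438b8, 61fe3fc, c0a89a9, c6b16aa, fc9e121, ff56a3b} — 6 commits.

6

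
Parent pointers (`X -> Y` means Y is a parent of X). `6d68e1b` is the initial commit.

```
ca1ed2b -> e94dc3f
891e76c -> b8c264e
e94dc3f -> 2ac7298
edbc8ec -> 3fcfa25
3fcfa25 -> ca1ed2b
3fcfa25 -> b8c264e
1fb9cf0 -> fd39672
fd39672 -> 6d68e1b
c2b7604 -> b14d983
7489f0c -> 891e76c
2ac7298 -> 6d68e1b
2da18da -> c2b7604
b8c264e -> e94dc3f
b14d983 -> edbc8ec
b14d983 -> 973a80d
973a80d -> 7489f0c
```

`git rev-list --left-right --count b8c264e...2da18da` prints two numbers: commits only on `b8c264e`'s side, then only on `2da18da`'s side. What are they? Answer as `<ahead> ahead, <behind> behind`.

0 ahead, 9 behind

Reachable from b8c264e: {2ac7298, 6d68e1b, b8c264e, e94dc3f}.
Reachable from 2da18da: {2ac7298, 2da18da, 3fcfa25, 6d68e1b, 7489f0c, 891e76c, 973a80d, b14d983, b8c264e, c2b7604, ca1ed2b, e94dc3f, edbc8ec}.
Only in b8c264e's history (ahead): {} — 0.
Only in 2da18da's history (behind): {2da18da, 3fcfa25, 7489f0c, 891e76c, 973a80d, b14d983, c2b7604, ca1ed2b, edbc8ec} — 9.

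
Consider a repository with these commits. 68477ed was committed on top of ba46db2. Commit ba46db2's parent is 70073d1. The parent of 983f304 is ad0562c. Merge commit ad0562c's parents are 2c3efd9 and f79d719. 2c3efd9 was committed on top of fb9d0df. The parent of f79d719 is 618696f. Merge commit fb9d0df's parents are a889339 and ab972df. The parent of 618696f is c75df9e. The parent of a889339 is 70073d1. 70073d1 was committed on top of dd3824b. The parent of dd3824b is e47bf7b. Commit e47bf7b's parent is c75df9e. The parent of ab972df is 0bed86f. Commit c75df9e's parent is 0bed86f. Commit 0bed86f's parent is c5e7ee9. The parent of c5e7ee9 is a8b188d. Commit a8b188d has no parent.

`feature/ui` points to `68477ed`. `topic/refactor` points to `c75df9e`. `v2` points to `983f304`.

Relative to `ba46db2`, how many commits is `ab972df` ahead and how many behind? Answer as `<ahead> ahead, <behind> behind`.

1 ahead, 5 behind

Reachable from ab972df: {0bed86f, a8b188d, ab972df, c5e7ee9}.
Reachable from ba46db2: {0bed86f, 70073d1, a8b188d, ba46db2, c5e7ee9, c75df9e, dd3824b, e47bf7b}.
Only in ab972df's history (ahead): {ab972df} — 1.
Only in ba46db2's history (behind): {70073d1, ba46db2, c75df9e, dd3824b, e47bf7b} — 5.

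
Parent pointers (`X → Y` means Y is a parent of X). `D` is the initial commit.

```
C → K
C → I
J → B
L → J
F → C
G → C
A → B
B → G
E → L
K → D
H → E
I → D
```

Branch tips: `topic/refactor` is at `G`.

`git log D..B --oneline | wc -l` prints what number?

Reachable from B: {B, C, D, G, I, K}.
Reachable from D: {D}.
In B's history but not D's: {B, C, G, I, K} — 5 commits.

5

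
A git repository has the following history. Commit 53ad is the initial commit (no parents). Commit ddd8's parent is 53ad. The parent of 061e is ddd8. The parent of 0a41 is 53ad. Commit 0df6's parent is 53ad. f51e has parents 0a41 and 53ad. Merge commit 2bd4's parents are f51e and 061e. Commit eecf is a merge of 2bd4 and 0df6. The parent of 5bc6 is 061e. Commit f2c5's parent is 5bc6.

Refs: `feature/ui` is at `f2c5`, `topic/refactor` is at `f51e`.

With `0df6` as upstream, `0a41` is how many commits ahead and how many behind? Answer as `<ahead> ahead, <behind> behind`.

1 ahead, 1 behind

Reachable from 0a41: {0a41, 53ad}.
Reachable from 0df6: {0df6, 53ad}.
Only in 0a41's history (ahead): {0a41} — 1.
Only in 0df6's history (behind): {0df6} — 1.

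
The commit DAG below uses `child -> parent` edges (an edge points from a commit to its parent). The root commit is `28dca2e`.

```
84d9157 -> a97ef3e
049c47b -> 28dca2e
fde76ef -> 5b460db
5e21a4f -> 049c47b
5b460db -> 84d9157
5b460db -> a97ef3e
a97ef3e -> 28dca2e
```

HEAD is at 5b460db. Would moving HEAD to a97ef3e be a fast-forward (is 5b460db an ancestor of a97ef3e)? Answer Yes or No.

No

A fast-forward from 5b460db to a97ef3e is possible iff 5b460db is an ancestor of a97ef3e.
Ancestors of a97ef3e: {28dca2e, a97ef3e}.
5b460db is not among them, so fast-forward is not possible.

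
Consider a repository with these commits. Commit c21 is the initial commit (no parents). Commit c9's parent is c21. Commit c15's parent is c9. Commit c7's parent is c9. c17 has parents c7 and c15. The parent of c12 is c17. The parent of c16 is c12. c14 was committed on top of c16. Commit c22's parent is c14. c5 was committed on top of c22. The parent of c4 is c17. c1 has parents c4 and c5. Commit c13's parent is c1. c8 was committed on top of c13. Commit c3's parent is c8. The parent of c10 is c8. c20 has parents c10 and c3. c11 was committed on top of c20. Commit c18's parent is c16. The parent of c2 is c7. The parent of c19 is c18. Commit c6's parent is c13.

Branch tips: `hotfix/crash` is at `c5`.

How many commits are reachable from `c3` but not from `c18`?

Reachable from c3: {c1, c12, c13, c14, c15, c16, c17, c21, c22, c3, c4, c5, c7, c8, c9}.
Reachable from c18: {c12, c15, c16, c17, c18, c21, c7, c9}.
In c3's history but not c18's: {c1, c13, c14, c22, c3, c4, c5, c8} — 8 commits.

8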